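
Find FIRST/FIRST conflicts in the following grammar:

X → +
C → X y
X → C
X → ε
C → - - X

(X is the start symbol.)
Yes. X → '+' / X → C on { '+' }; C → X y / C → '-' '-' X on { '-' }

A FIRST/FIRST conflict occurs when two productions N → α and N → β for the same non-terminal have FIRST(α) ∩ FIRST(β) ≠ ∅ (with ε ∈ FIRST of a nullable right-hand side, so two nullable alternatives also conflict).

FIRST sets of the non-terminals at (or reachable through a nullable prefix from) the front of some alternative:
  FIRST(C) = { '+', '-', 'y' }
  FIRST(X) = { '+', '-', 'y', ε }

Productions for X:
  X → +: FIRST = { '+' }
  X → C: FIRST = { '+', '-', 'y' }
  X → ε: FIRST = { ε }
Productions for C:
  C → X y: FIRST = { '+', '-', 'y' }
  C → - - X: FIRST = { '-' }

Conflict for X: X → + and X → C
  Overlap: { '+' }
Conflict for C: C → X y and C → - - X
  Overlap: { '-' }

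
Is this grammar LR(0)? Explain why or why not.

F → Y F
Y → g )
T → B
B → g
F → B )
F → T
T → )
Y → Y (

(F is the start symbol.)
No. Shift-reduce conflict between [T → B .] and [F → B . )]

A grammar is LR(0) if no state in the canonical LR(0) collection has:
  - both a shift item (dot before a terminal) and a complete item (shift-reduce conflict), or
  - two or more complete items (reduce-reduce conflict; the accept item [F' → F .] counts as a complete item here).

Augment with F' → F and build the canonical LR(0) collection (I0 = CLOSURE({[F' → . F]}), then GOTO on every symbol after a dot until no new states appear). It has 11 states:
  I0: { [B → . g], [F → . B )], [F → . T], [F → . Y F], [F' → . F], [T → . )], [T → . B], [Y → . Y (], [Y → . g )] }  — shift
  I1: { [T → ) .] }  — reduce
  I2: { [F → B . )], [T → B .] }  — shift, reduce
  I3: { [F' → F .] }  — accept
  I4: { [F → T .] }  — reduce
  I5: { [B → . g], [F → . B )], [F → . T], [F → . Y F], [F → Y . F], [T → . )], [T → . B], [Y → . Y (], [Y → . g )], [Y → Y . (] }  — shift
  I6: { [B → g .], [Y → g . )] }  — shift, reduce
  I7: { [Y → g ) .] }  — reduce
  I8: { [Y → Y ( .] }  — reduce
  I9: { [F → Y F .] }  — reduce
  I10: { [F → B ) .] }  — reduce

Conflict in state I2:
  Shift-reduce conflict between [T → B .] and [F → B . )]
So the grammar is NOT LR(0).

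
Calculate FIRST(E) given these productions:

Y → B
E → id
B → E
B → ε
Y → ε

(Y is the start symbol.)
To compute FIRST(E), examine every production with E on the left-hand side, reading each right-hand side left to right until a non-nullable symbol is reached.

From E → id:
  - id is a terminal: add 'id' and stop

Collecting: FIRST(E) = { 'id' }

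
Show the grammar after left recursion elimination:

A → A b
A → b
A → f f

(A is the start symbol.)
A → b A'
A → f f A'
A' → b A'
A' → ε

A is directly left-recursive. The standard transformation for
  A → A α₁ | ... | A α_m | β₁ | ... | β_n
is
  A  → β₁ A' | ... | β_n A'
  A' → α₁ A' | ... | α_m A' | ε

A → b becomes A → b A'
A → f f becomes A → f f A'
A → A b becomes A' → b A'
Add A' → ε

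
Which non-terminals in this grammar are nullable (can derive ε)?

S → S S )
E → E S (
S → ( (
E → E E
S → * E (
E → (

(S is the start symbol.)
None

There are no ε-productions, so no non-terminal can derive ε.
No non-terminals are nullable.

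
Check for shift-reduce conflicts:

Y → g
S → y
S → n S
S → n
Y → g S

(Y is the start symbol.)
Augment with Y' → Y and build the canonical LR(0) collection (I0 = CLOSURE({[Y' → . Y]}), then GOTO on every symbol after a dot until no new states appear). It has 7 states:
  I0: { [Y → . g S], [Y → . g], [Y' → . Y] }  — shift
  I1: { [Y' → Y .] }  — accept
  I2: { [S → . n S], [S → . n], [S → . y], [Y → g . S], [Y → g .] }  — shift, reduce
  I3: { [Y → g S .] }  — reduce
  I4: { [S → . n S], [S → . n], [S → . y], [S → n . S], [S → n .] }  — shift, reduce
  I5: { [S → y .] }  — reduce
  I6: { [S → n S .] }  — reduce

I2 contains reduce item [Y → g .] and shift items [S → . n], [S → . n S], [S → . y] — shift-reduce conflict.
I4 contains reduce item [S → n .] and shift items [S → . n], [S → . n S], [S → . y] — shift-reduce conflict.

Answer: Yes — I2: [Y → g .] vs [S → . n]; I4: [S → n .] vs [S → . n]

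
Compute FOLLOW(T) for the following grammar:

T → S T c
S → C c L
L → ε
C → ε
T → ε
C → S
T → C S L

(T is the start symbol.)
To compute FOLLOW(T), find every occurrence of T on a right-hand side N → α T β: add FIRST(β) \ {ε}, and if β is empty or nullable also add FOLLOW(N). Iterate to a fixed point.

T is the start symbol, so $ ∈ FOLLOW(T).
In T → S T c: T is followed by c, add FIRST(c) \ {ε} = { 'c' }

Taking the union: FOLLOW(T) = { $, 'c' }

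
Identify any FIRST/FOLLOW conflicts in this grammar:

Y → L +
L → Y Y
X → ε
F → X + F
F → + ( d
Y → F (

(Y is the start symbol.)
Nullable non-terminals: X.
X has a nullable alternative but only one production, so nothing to check.

F, L, Y have no nullable alternative, so no FIRST/FOLLOW check is needed there.

No FIRST/FOLLOW conflicts found.

Answer: No FIRST/FOLLOW conflicts.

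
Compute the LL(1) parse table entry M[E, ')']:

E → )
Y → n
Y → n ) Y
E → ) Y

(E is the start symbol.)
To find M[E, ')'], we find productions for E where ')' is in the predict set (PREDICT(N → α) = (FIRST(α) \ {ε}) ∪ (FOLLOW(N) if α ⇒* ε)).

E → ): PREDICT = { ')' }
  ')' is in predict set, so this production goes in M[E, ')']
E → ) Y: PREDICT = { ')' }
  ')' is in predict set, so this production goes in M[E, ')']

M[E, ')'] = E → ), E → ) Y  (a multiply-defined cell — the grammar is not LL(1))

Answer: E → ), E → ) Y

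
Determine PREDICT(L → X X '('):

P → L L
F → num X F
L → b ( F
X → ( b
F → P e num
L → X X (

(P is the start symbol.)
PREDICT(L → X X '(') = (FIRST(RHS) \ {ε}) ∪ (FOLLOW(L) if ε ∈ FIRST(RHS), i.e. RHS ⇒* ε)
FIRST(X) = { '(' }
FIRST(X X '(') = { '(' }
ε ∉ FIRST(X X '('), so FOLLOW(L) is not added.
PREDICT(L → X X '(') = { '(' }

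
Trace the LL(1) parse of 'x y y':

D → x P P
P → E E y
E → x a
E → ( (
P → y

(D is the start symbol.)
LL(1) parsing maintains a stack (initially the start symbol over $) and the input. At each step: if the stack top is a terminal, match it against the current input token; if it is a non-terminal N, replace it with the RHS of M[N, lookahead] (the unique production whose predict set contains the lookahead).

Stack is shown with the top on the left.

Stack    Input    Action
------------------------
D $      x y y $  output D → x P P
x P P $  x y y $  match 'x'
P P $    y y $    output P → y
y P $    y y $    match 'y'
P $      y $      output P → y
y $      y $      match 'y'
$        $        accept

The string is accepted.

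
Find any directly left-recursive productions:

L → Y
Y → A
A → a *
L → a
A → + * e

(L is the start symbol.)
L → Y: starts with Y
Y → A: starts with A
A → a *: starts with a
L → a: starts with a
A → + * e: starts with '+'

No direct left recursion found.

Answer: No direct left recursion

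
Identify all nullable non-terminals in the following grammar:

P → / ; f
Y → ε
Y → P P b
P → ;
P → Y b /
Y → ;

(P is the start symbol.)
A non-terminal is nullable if it can derive ε (the empty string): either it has an ε-production, or it has a production whose right-hand side consists entirely of nullable non-terminals.

ε-productions: Y → ε
So Y is immediately nullable.
No further non-terminal can be added: every production for the remaining non-terminals contains a terminal or a non-nullable non-terminal.
Nullable = { 'Y' }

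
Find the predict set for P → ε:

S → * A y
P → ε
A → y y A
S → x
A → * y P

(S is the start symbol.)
PREDICT(P → ε) = (FIRST(RHS) \ {ε}) ∪ (FOLLOW(P) if ε ∈ FIRST(RHS), i.e. RHS ⇒* ε)
The right-hand side is ε (FIRST(ε) = { ε }), so the predict set is FOLLOW(P) = { 'y' }
PREDICT(P → ε) = { 'y' }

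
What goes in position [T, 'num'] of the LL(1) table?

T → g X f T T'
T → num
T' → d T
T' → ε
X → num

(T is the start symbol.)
To find M[T, 'num'], we find productions for T where 'num' is in the predict set (PREDICT(N → α) = (FIRST(α) \ {ε}) ∪ (FOLLOW(N) if α ⇒* ε)).

T → g X f T T': PREDICT = { 'g' }
T → num: PREDICT = { 'num' }
  'num' is in predict set, so this production goes in M[T, 'num']

M[T, 'num'] = T → num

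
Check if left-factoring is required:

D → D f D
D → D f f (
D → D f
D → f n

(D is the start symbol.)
Yes, D has productions with common prefix 'D f'

Left-factoring is needed when two productions for the same non-terminal
share a common prefix on the right-hand side.

Productions for D:
  D → D f D
  D → D f f (
  D → D f
  D → f n

Found common prefix 'D f' in productions for D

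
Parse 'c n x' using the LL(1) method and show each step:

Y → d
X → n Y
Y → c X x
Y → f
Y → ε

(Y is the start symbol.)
Stack is shown with the top on the left.

Stack    Input    Action
------------------------
Y $      c n x $  output Y → c X x
c X x $  c n x $  match 'c'
X x $    n x $    output X → n Y
n Y x $  n x $    match 'n'
Y x $    x $      output Y → ε
x $      x $      match 'x'
$        $        accept

The string is accepted.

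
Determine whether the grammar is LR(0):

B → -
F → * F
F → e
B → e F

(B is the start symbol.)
Augment with B' → B and build the canonical LR(0) collection (I0 = CLOSURE({[B' → . B]}), then GOTO on every symbol after a dot until no new states appear). It has 8 states:
  I0: { [B → . -], [B → . e F], [B' → . B] }  — shift
  I1: { [B → - .] }  — reduce
  I2: { [B' → B .] }  — accept
  I3: { [B → e . F], [F → . * F], [F → . e] }  — shift
  I4: { [F → * . F], [F → . * F], [F → . e] }  — shift
  I5: { [B → e F .] }  — reduce
  I6: { [F → e .] }  — reduce
  I7: { [F → * F .] }  — reduce

Every state is either a pure shift/goto state or contains exactly one complete item and nothing to shift — no conflicts. The grammar is LR(0).

Answer: Yes, the grammar is LR(0)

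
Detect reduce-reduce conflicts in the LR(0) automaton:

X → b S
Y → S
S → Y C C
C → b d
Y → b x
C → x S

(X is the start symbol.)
Yes — I3: [X → b S .] vs [Y → S .]; I10: [C → x S .] vs [Y → S .]

A reduce-reduce conflict occurs when an LR(0) state has two complete items [A → α .] and [B → β .] — both call for a reduction, and with no lookahead the parser cannot choose between them.

Augment with X' → X and build the canonical LR(0) collection (I0 = CLOSURE({[X' → . X]}), then GOTO on every symbol after a dot until no new states appear). It has 13 states:
  I0: { [X → . b S], [X' → . X] }  — shift
  I1: { [X' → X .] }  — accept
  I2: { [S → . Y C C], [X → b . S], [Y → . S], [Y → . b x] }  — shift
  I3: { [X → b S .], [Y → S .] }  — 2 reduces
  I4: { [C → . b d], [C → . x S], [S → Y . C C] }  — shift
  I5: { [Y → b . x] }  — shift
  I6: { [Y → b x .] }  — reduce
  I7: { [C → . b d], [C → . x S], [S → Y C . C] }  — shift
  I8: { [C → b . d] }  — shift
  I9: { [C → x . S], [S → . Y C C], [Y → . S], [Y → . b x] }  — shift
  I10: { [C → x S .], [Y → S .] }  — 2 reduces
  I11: { [C → b d .] }  — reduce
  I12: { [S → Y C C .] }  — reduce

I3 contains complete items [X → b S .], [Y → S .] — reduce-reduce conflict.
I10 contains complete items [C → x S .], [Y → S .] — reduce-reduce conflict.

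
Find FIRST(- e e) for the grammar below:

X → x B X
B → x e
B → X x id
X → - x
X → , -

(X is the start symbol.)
To compute FIRST(- e e), process the symbols left to right:
Symbol - is a terminal. Add '-' and stop.
FIRST(- e e) = { '-' }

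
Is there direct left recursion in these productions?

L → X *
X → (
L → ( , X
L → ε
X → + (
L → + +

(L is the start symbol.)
No direct left recursion

Direct left recursion occurs when N → N α for some non-terminal N (the right-hand side begins with the left-hand side itself).

L → X *: starts with X
X → (: starts with '('
L → ( , X: starts with '('
L → ε: starts with ε
X → + (: starts with '+'
L → + +: starts with '+'

No direct left recursion found.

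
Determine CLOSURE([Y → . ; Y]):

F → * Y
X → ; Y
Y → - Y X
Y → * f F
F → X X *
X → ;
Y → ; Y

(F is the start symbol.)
{ [Y → . ; Y] }

To compute CLOSURE, for each item [A → α.Bβ] where B is a non-terminal, add [B → .γ] for all productions B → γ; repeat for the newly added items until nothing changes.

Start with: [Y → . ; Y]
The dot precedes the terminal ';', so nothing is added.

CLOSURE = { [Y → . ; Y] }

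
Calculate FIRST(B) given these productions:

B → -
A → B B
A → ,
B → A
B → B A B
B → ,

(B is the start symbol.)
To compute FIRST(B), examine every production with B on the left-hand side, reading each right-hand side left to right until a non-nullable symbol is reached.

FIRST sets of the other non-terminals involved (by the same procedure, iterated to a fixed point):
  FIRST(A) = { ',', '-' }

From B → -:
  - '-' is a terminal: add '-' and stop
From B → A:
  - A is a non-terminal: add FIRST(A) \ {ε} = { ',', '-' }
    A is not nullable, so stop
From B → B A B:
  - B is the symbol being defined: contributes nothing new
    B is not nullable, so stop
From B → ,:
  - ',' is a terminal: add ',' and stop

Collecting: FIRST(B) = { ',', '-' }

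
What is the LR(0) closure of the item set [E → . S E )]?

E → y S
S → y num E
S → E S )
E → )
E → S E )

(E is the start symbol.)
To compute CLOSURE, for each item [A → α.Bβ] where B is a non-terminal, add [B → .γ] for all productions B → γ; repeat for the newly added items until nothing changes.

Start with: [E → . S E )]
  [E → . S E )] has the dot before S: add [S → . y num E], [S → . E S )]
  [S → . E S )] has the dot before E: add [E → . y S], [E → . )]
No further items can be added.

CLOSURE = { [E → . )], [E → . S E )], [E → . y S], [S → . E S )], [S → . y num E] }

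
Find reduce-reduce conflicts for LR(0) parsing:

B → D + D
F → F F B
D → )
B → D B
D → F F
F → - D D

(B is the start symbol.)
A reduce-reduce conflict occurs when an LR(0) state has two complete items [A → α .] and [B → β .] — both call for a reduction, and with no lookahead the parser cannot choose between them.

Augment with B' → B and build the canonical LR(0) collection (I0 = CLOSURE({[B' → . B]}), then GOTO on every symbol after a dot until no new states appear). It has 15 states:
  I0: { [B → . D + D], [B → . D B], [B' → . B], [D → . )], [D → . F F], [F → . - D D], [F → . F F B] }  — shift
  I1: { [D → ) .] }  — reduce
  I2: { [D → . )], [D → . F F], [F → - . D D], [F → . - D D], [F → . F F B] }  — shift
  I3: { [B' → B .] }  — accept
  I4: { [B → . D + D], [B → . D B], [B → D . + D], [B → D . B], [D → . )], [D → . F F], [F → . - D D], [F → . F F B] }  — shift
  I5: { [D → F . F], [F → . - D D], [F → . F F B], [F → F . F B] }  — shift
  I6: { [B → . D + D], [B → . D B], [D → . )], [D → . F F], [D → F F .], [F → . - D D], [F → . F F B], [F → F . F B], [F → F F . B] }  — shift, reduce
  I7: { [F → F F B .] }  — reduce
  I8: { [B → . D + D], [B → . D B], [D → . )], [D → . F F], [D → F . F], [F → . - D D], [F → . F F B], [F → F . F B], [F → F F . B] }  — shift
  I9: { [B → . D + D], [B → . D B], [D → . )], [D → . F F], [D → F . F], [D → F F .], [F → . - D D], [F → . F F B], [F → F . F B], [F → F F . B] }  — shift, reduce
  I10: { [B → D + . D], [D → . )], [D → . F F], [F → . - D D], [F → . F F B] }  — shift
  I11: { [B → D B .] }  — reduce
  I12: { [B → D + D .] }  — reduce
  I13: { [D → . )], [D → . F F], [F → - D . D], [F → . - D D], [F → . F F B] }  — shift
  I14: { [F → - D D .] }  — reduce

No state contains more than one complete item.

Answer: No reduce-reduce conflicts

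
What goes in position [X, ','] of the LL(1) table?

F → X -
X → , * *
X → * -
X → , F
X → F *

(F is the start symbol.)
To find M[X, ','], we find productions for X where ',' is in the predict set (PREDICT(N → α) = (FIRST(α) \ {ε}) ∪ (FOLLOW(N) if α ⇒* ε)).

Relevant sets:
  FIRST(F) = { '*', ',' }

X → , * *: PREDICT = { ',' }
  ',' is in predict set, so this production goes in M[X, ',']
X → * -: PREDICT = { '*' }
X → , F: PREDICT = { ',' }
  ',' is in predict set, so this production goes in M[X, ',']
X → F *: PREDICT = { '*', ',' }
  ',' is in predict set, so this production goes in M[X, ',']

M[X, ','] = X → , * *, X → , F, X → F *  (a multiply-defined cell — the grammar is not LL(1))

Answer: X → , * *, X → , F, X → F *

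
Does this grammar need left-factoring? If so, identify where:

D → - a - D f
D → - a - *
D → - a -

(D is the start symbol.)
Left-factoring is needed when two productions for the same non-terminal
share a common prefix on the right-hand side.

Productions for D:
  D → - a - D f
  D → - a - *
  D → - a -

Found common prefix '- a -' in productions for D

Answer: Yes, D has productions with common prefix '- a -'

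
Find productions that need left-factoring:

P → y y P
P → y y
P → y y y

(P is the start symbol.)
Left-factoring is needed when two productions for the same non-terminal
share a common prefix on the right-hand side.

Productions for P:
  P → y y P
  P → y y
  P → y y y

Found common prefix 'y y' in productions for P

Answer: Yes, P has productions with common prefix 'y y'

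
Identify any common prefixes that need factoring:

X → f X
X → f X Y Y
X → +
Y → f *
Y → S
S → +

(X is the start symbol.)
Yes, X has productions with common prefix 'f X'

Left-factoring is needed when two productions for the same non-terminal
share a common prefix on the right-hand side.

Productions for X:
  X → f X
  X → f X Y Y
  X → +
Productions for Y:
  Y → f *
  Y → S

Found common prefix 'f X' in productions for X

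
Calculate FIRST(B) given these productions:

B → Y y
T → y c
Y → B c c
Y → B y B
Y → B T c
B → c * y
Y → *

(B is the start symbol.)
{ '*', 'c' }

To compute FIRST(B), examine every production with B on the left-hand side, reading each right-hand side left to right until a non-nullable symbol is reached.

FIRST sets of the other non-terminals involved (by the same procedure, iterated to a fixed point):
  FIRST(Y) = { '*', 'c' }

From B → Y y:
  - Y is a non-terminal: add FIRST(Y) \ {ε} = { '*', 'c' }
    Y is not nullable, so stop
From B → c * y:
  - c is a terminal: add 'c' and stop

Collecting: FIRST(B) = { '*', 'c' }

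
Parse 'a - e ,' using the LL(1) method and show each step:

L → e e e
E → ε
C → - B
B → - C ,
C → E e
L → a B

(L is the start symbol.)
Stack is shown with the top on the left.

Stack    Input      Action
--------------------------
L $      a - e , $  output L → a B
a B $    a - e , $  match 'a'
B $      - e , $    output B → - C ,
- C , $  - e , $    match '-'
C , $    e , $      output C → E e
E e , $  e , $      output E → ε
e , $    e , $      match 'e'
, $      , $        match ','
$        $          accept

The string is accepted.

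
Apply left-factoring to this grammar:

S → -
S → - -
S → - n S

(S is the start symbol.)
Left-factoring transforms A → αβ₁ | αβ₂ into A → αA' and A' → β₁ | β₂
(α is the longest common prefix among the alternatives). Repeat until
no nonterminal has two alternatives with a common prefix.

Round 1: S has alternatives sharing prefix '-'. Introduce S': S → - S'
  Add: S' → ε
  Add: S' → -
  Add: S' → n S

No remaining common prefixes — done.

Resulting grammar:
S → - S'
S' → ε
S' → -
S' → n S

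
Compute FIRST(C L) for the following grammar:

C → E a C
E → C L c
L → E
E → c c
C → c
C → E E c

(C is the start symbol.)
{ 'c' }

FIRST sets of the non-terminals involved (from the grammar, by fixed-point iteration):
  FIRST(C) = { 'c' }

To compute FIRST(C L), process the symbols left to right:
Symbol C is a non-terminal. Add FIRST(C) \ {ε} = { 'c' }
C is not nullable (ε ∉ FIRST(C)), so stop here.
FIRST(C L) = { 'c' }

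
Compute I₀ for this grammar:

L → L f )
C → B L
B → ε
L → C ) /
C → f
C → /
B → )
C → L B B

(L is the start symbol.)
First, augment the grammar with L' → L
I₀ = CLOSURE({ [L' → . L] }):
  [L' → . L] has the dot before L: add [L → . L f )], [L → . C ) /]
  [L → . C ) /] has the dot before C: add [C → . B L], [C → . f], [C → . /], [C → . L B B]
  [C → . B L] has the dot before B: add [B → .], [B → . )]
No further items can be added.

I₀ = { [B → . )], [B → .], [C → . /], [C → . B L], [C → . L B B], [C → . f], [L → . C ) /], [L → . L f )], [L' → . L] }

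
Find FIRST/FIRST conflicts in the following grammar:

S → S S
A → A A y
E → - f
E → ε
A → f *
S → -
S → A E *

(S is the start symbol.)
A FIRST/FIRST conflict occurs when two productions N → α and N → β for the same non-terminal have FIRST(α) ∩ FIRST(β) ≠ ∅ (with ε ∈ FIRST of a nullable right-hand side, so two nullable alternatives also conflict).

FIRST sets of the non-terminals at (or reachable through a nullable prefix from) the front of some alternative:
  FIRST(S) = { '-', 'f' }
  FIRST(A) = { 'f' }

Productions for S:
  S → S S: FIRST = { '-', 'f' }
  S → -: FIRST = { '-' }
  S → A E *: FIRST = { 'f' }
Productions for A:
  A → A A y: FIRST = { 'f' }
  A → f *: FIRST = { 'f' }
Productions for E:
  E → - f: FIRST = { '-' }
  E → ε: FIRST = { ε }

Conflict for S: S → S S and S → -
  Overlap: { '-' }
Conflict for S: S → S S and S → A E *
  Overlap: { 'f' }
Conflict for A: A → A A y and A → f *
  Overlap: { 'f' }

Answer: Yes. S → S S / S → '-' on { '-' }; S → S S / S → A E '*' on { 'f' }; A → A A y / A → f '*' on { 'f' }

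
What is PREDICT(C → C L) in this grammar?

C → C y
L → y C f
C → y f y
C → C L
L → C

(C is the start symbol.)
{ 'y' }

PREDICT(C → C L) = (FIRST(RHS) \ {ε}) ∪ (FOLLOW(C) if ε ∈ FIRST(RHS), i.e. RHS ⇒* ε)
FIRST(C) = { 'y' }
FIRST(C L) = { 'y' }
ε ∉ FIRST(C L), so FOLLOW(C) is not added.
PREDICT(C → C L) = { 'y' }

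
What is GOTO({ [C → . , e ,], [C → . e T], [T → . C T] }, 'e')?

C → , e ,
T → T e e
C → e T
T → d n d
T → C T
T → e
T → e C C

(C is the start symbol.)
{ [C → . , e ,], [C → . e T], [C → e . T], [T → . C T], [T → . T e e], [T → . d n d], [T → . e C C], [T → . e] }

GOTO(I, 'e') = CLOSURE({ [A → αX.β] : [A → α.Xβ] ∈ I, X = 'e' })

Items with dot before 'e', with the dot advanced:
  [C → . e T] → [C → e . T]
Closure of the advanced items:
  [C → e . T] has the dot before T: add [T → . T e e], [T → . d n d], [T → . C T], [T → . e], [T → . e C C]
  [T → . C T] has the dot before C: add [C → . , e ,], [C → . e T]

GOTO = { [C → . , e ,], [C → . e T], [C → e . T], [T → . C T], [T → . T e e], [T → . d n d], [T → . e C C], [T → . e] }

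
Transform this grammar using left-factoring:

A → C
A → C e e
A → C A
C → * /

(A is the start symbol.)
Left-factoring transforms A → αβ₁ | αβ₂ into A → αA' and A' → β₁ | β₂
(α is the longest common prefix among the alternatives). Repeat until
no nonterminal has two alternatives with a common prefix.

Round 1: A has alternatives sharing prefix 'C'. Introduce A': A → C A'
  Add: A' → ε
  Add: A' → e e
  Add: A' → A

No remaining common prefixes — done.

Resulting grammar:
A → C A'
A' → ε
A' → e e
A' → A
C → * /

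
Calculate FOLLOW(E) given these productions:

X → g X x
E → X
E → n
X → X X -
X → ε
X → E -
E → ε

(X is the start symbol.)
{ '-' }

In X → E -: E is followed by '-', add FIRST('-') \ {ε} = { '-' }

Taking the union: FOLLOW(E) = { '-' }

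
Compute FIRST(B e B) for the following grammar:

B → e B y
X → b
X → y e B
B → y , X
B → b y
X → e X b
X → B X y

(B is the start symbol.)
FIRST sets of the non-terminals involved (from the grammar, by fixed-point iteration):
  FIRST(B) = { 'b', 'e', 'y' }

To compute FIRST(B e B), process the symbols left to right:
Symbol B is a non-terminal. Add FIRST(B) \ {ε} = { 'b', 'e', 'y' }
B is not nullable (ε ∉ FIRST(B)), so stop here.
FIRST(B e B) = { 'b', 'e', 'y' }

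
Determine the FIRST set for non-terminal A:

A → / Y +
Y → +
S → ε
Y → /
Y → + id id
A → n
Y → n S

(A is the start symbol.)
{ '/', 'n' }

To compute FIRST(A), examine every production with A on the left-hand side, reading each right-hand side left to right until a non-nullable symbol is reached.

From A → / Y +:
  - '/' is a terminal: add '/' and stop
From A → n:
  - n is a terminal: add 'n' and stop

Collecting: FIRST(A) = { '/', 'n' }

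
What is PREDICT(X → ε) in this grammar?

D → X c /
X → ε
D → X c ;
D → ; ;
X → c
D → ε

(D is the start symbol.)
PREDICT(X → ε) = (FIRST(RHS) \ {ε}) ∪ (FOLLOW(X) if ε ∈ FIRST(RHS), i.e. RHS ⇒* ε)
The right-hand side is ε (FIRST(ε) = { ε }), so the predict set is FOLLOW(X) = { 'c' }
PREDICT(X → ε) = { 'c' }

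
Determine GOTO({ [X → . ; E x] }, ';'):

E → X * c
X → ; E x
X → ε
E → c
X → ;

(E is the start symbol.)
{ [E → . X * c], [E → . c], [X → . ; E x], [X → . ;], [X → .], [X → ; . E x] }

GOTO(I, ';') = CLOSURE({ [A → αX.β] : [A → α.Xβ] ∈ I, X = ';' })

Items with dot before ';', with the dot advanced:
  [X → . ; E x] → [X → ; . E x]
Closure of the advanced items:
  [X → ; . E x] has the dot before E: add [E → . X * c], [E → . c]
  [E → . X * c] has the dot before X: add [X → . ; E x], [X → .], [X → . ;]

GOTO = { [E → . X * c], [E → . c], [X → . ; E x], [X → . ;], [X → .], [X → ; . E x] }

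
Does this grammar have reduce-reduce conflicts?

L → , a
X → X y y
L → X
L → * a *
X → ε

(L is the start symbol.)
A reduce-reduce conflict occurs when an LR(0) state has two complete items [A → α .] and [B → β .] — both call for a reduction, and with no lookahead the parser cannot choose between them.

Augment with L' → L and build the canonical LR(0) collection (I0 = CLOSURE({[L' → . L]}), then GOTO on every symbol after a dot until no new states appear). It has 10 states:
  I0: { [L → . * a *], [L → . , a], [L → . X], [L' → . L], [X → . X y y], [X → .] }  — shift, reduce
  I1: { [L → * . a *] }  — shift
  I2: { [L → , . a] }  — shift
  I3: { [L' → L .] }  — accept
  I4: { [L → X .], [X → X . y y] }  — shift, reduce
  I5: { [X → X y . y] }  — shift
  I6: { [X → X y y .] }  — reduce
  I7: { [L → , a .] }  — reduce
  I8: { [L → * a . *] }  — shift
  I9: { [L → * a * .] }  — reduce

No state contains more than one complete item.

Answer: No reduce-reduce conflicts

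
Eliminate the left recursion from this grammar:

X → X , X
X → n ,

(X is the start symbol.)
X is directly left-recursive. The standard transformation for
  A → A α₁ | ... | A α_m | β₁ | ... | β_n
is
  A  → β₁ A' | ... | β_n A'
  A' → α₁ A' | ... | α_m A' | ε

X → n , becomes X → n , X'
X → X , X becomes X' → , X X'
Add X' → ε

Resulting grammar:
X → n , X'
X' → , X X'
X' → ε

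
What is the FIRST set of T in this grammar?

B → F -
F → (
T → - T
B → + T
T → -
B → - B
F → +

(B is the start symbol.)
To compute FIRST(T), examine every production with T on the left-hand side, reading each right-hand side left to right until a non-nullable symbol is reached.

From T → - T:
  - '-' is a terminal: add '-' and stop
From T → -:
  - '-' is a terminal: add '-' and stop

Collecting: FIRST(T) = { '-' }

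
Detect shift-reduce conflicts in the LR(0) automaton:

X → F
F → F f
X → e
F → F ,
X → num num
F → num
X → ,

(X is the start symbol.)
A shift-reduce conflict occurs when an LR(0) state has both:
  - a complete (reduce) item [A → α .] (dot at the end), and
  - a shift item [B → β . c γ] (dot before a terminal).

Augment with X' → X and build the canonical LR(0) collection (I0 = CLOSURE({[X' → . X]}), then GOTO on every symbol after a dot until no new states appear). It has 9 states:
  I0: { [F → . F ,], [F → . F f], [F → . num], [X → . ,], [X → . F], [X → . e], [X → . num num], [X' → . X] }  — shift
  I1: { [X → , .] }  — reduce
  I2: { [F → F . ,], [F → F . f], [X → F .] }  — shift, reduce
  I3: { [X' → X .] }  — accept
  I4: { [X → e .] }  — reduce
  I5: { [F → num .], [X → num . num] }  — shift, reduce
  I6: { [X → num num .] }  — reduce
  I7: { [F → F , .] }  — reduce
  I8: { [F → F f .] }  — reduce

I2 contains reduce item [X → F .] and shift items [F → F . ,], [F → F . f] — shift-reduce conflict.
I5 contains reduce item [F → num .] and shift item [X → num . num] — shift-reduce conflict.

Answer: Yes — I2: [X → F .] vs [F → F . ,]; I5: [F → num .] vs [X → num . num]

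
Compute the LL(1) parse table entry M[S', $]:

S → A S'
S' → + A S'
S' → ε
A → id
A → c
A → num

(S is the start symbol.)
To find M[S', $], we find productions for S' where $ is in the predict set (PREDICT(N → α) = (FIRST(α) \ {ε}) ∪ (FOLLOW(N) if α ⇒* ε)).

Relevant sets:
  FOLLOW(S') = { $ }

S' → + A S': PREDICT = { '+' }
S' → ε: PREDICT = { $ }
  $ is in predict set, so this production goes in M[S', $]

M[S', $] = S' → ε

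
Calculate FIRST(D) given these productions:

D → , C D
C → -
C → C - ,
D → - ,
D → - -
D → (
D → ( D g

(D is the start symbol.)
To compute FIRST(D), examine every production with D on the left-hand side, reading each right-hand side left to right until a non-nullable symbol is reached.

From D → , C D:
  - ',' is a terminal: add ',' and stop
From D → - ,:
  - '-' is a terminal: add '-' and stop
From D → - -:
  - '-' is a terminal: add '-' and stop
From D → (:
  - '(' is a terminal: add '(' and stop
From D → ( D g:
  - '(' is a terminal: add '(' and stop

Collecting: FIRST(D) = { '(', ',', '-' }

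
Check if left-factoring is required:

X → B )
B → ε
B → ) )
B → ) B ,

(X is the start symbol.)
Yes, B has productions with common prefix ')'

Left-factoring is needed when two productions for the same non-terminal
share a common prefix on the right-hand side.

Productions for B:
  B → ε
  B → ) )
  B → ) B ,

Found common prefix ')' in productions for B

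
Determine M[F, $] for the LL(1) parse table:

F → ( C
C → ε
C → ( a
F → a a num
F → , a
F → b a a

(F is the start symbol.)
To find M[F, $], we find productions for F where $ is in the predict set (PREDICT(N → α) = (FIRST(α) \ {ε}) ∪ (FOLLOW(N) if α ⇒* ε)).

F → ( C: PREDICT = { '(' }
F → a a num: PREDICT = { 'a' }
F → , a: PREDICT = { ',' }
F → b a a: PREDICT = { 'b' }

M[F, $] is empty (no production applies)

Answer: Empty (error entry)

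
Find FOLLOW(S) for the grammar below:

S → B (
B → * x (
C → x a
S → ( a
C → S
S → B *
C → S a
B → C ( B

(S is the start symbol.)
To compute FOLLOW(S), find every occurrence of S on a right-hand side N → α S β: add FIRST(β) \ {ε}, and if β is empty or nullable also add FOLLOW(N). Iterate to a fixed point.

S is the start symbol, so $ ∈ FOLLOW(S).
In C → S: S is at the end, add FOLLOW(C)
In C → S a: S is followed by a, add FIRST(a) \ {ε} = { 'a' }

The FOLLOW sets referred to above (computed the same way, to a fixed point):
  FOLLOW(C) = { '(' }

Taking the union: FOLLOW(S) = { $, '(', 'a' }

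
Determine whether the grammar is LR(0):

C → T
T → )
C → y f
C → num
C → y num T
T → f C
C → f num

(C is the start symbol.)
A grammar is LR(0) if no state in the canonical LR(0) collection has:
  - both a shift item (dot before a terminal) and a complete item (shift-reduce conflict), or
  - two or more complete items (reduce-reduce conflict; the accept item [C' → C .] counts as a complete item here).

Augment with C' → C and build the canonical LR(0) collection (I0 = CLOSURE({[C' → . C]}), then GOTO on every symbol after a dot until no new states appear). It has 13 states:
  I0: { [C → . T], [C → . f num], [C → . num], [C → . y f], [C → . y num T], [C' → . C], [T → . )], [T → . f C] }  — shift
  I1: { [T → ) .] }  — reduce
  I2: { [C' → C .] }  — accept
  I3: { [C → T .] }  — reduce
  I4: { [C → . T], [C → . f num], [C → . num], [C → . y f], [C → . y num T], [C → f . num], [T → . )], [T → . f C], [T → f . C] }  — shift
  I5: { [C → num .] }  — reduce
  I6: { [C → y . f], [C → y . num T] }  — shift
  I7: { [C → y f .] }  — reduce
  I8: { [C → y num . T], [T → . )], [T → . f C] }  — shift
  I9: { [C → y num T .] }  — reduce
  I10: { [C → . T], [C → . f num], [C → . num], [C → . y f], [C → . y num T], [T → . )], [T → . f C], [T → f . C] }  — shift
  I11: { [T → f C .] }  — reduce
  I12: { [C → f num .], [C → num .] }  — 2 reduces

Conflict in state I12:
  Reduce-reduce conflict: [C → f num .] and [C → num .]
So the grammar is NOT LR(0).

Answer: No. Reduce-reduce conflict: [C → f num .] and [C → num .]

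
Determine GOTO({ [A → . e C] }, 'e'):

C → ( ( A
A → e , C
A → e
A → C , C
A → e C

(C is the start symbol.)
{ [A → e . C], [C → . ( ( A] }

GOTO(I, 'e') = CLOSURE({ [A → αX.β] : [A → α.Xβ] ∈ I, X = 'e' })

Items with dot before 'e', with the dot advanced:
  [A → . e C] → [A → e . C]
Closure of the advanced items:
  [A → e . C] has the dot before C: add [C → . ( ( A]

GOTO = { [A → e . C], [C → . ( ( A] }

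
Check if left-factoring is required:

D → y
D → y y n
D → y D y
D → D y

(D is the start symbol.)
Left-factoring is needed when two productions for the same non-terminal
share a common prefix on the right-hand side.

Productions for D:
  D → y
  D → y y n
  D → y D y
  D → D y

Found common prefix 'y' in productions for D

Answer: Yes, D has productions with common prefix 'y'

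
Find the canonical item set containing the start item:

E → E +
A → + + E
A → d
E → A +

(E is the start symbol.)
{ [A → . + + E], [A → . d], [E → . A +], [E → . E +], [E' → . E] }

First, augment the grammar with E' → E
I₀ = CLOSURE({ [E' → . E] }):
  [E' → . E] has the dot before E: add [E → . E +], [E → . A +]
  [E → . A +] has the dot before A: add [A → . + + E], [A → . d]
No further items can be added.

I₀ = { [A → . + + E], [A → . d], [E → . A +], [E → . E +], [E' → . E] }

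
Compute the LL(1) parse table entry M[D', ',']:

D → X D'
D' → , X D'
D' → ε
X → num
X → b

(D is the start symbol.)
D' → , X D'

To find M[D', ','], we find productions for D' where ',' is in the predict set (PREDICT(N → α) = (FIRST(α) \ {ε}) ∪ (FOLLOW(N) if α ⇒* ε)).

Relevant sets:
  FOLLOW(D') = { $ }

D' → , X D': PREDICT = { ',' }
  ',' is in predict set, so this production goes in M[D', ',']
D' → ε: PREDICT = { $ }

M[D', ','] = D' → , X D'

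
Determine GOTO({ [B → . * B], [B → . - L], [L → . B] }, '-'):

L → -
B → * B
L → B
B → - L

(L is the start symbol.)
{ [B → - . L], [B → . * B], [B → . - L], [L → . -], [L → . B] }

GOTO(I, '-') = CLOSURE({ [A → αX.β] : [A → α.Xβ] ∈ I, X = '-' })

Items with dot before '-', with the dot advanced:
  [B → . - L] → [B → - . L]
Closure of the advanced items:
  [B → - . L] has the dot before L: add [L → . -], [L → . B]
  [L → . B] has the dot before B: add [B → . * B], [B → . - L]

GOTO = { [B → - . L], [B → . * B], [B → . - L], [L → . -], [L → . B] }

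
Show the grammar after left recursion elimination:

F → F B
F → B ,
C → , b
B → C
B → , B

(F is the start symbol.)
F is directly left-recursive. The standard transformation for
  A → A α₁ | ... | A α_m | β₁ | ... | β_n
is
  A  → β₁ A' | ... | β_n A'
  A' → α₁ A' | ... | α_m A' | ε

F → B , becomes F → B , F'
F → F B becomes F' → B F'
Add F' → ε

Productions for other non-terminals are unchanged:
  C → , b
  B → C
  B → , B

Resulting grammar:
F → B , F'
F' → B F'
F' → ε
C → , b
B → C
B → , B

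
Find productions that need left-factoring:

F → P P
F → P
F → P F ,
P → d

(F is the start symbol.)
Yes, F has productions with common prefix 'P'

Left-factoring is needed when two productions for the same non-terminal
share a common prefix on the right-hand side.

Productions for F:
  F → P P
  F → P
  F → P F ,

Found common prefix 'P' in productions for F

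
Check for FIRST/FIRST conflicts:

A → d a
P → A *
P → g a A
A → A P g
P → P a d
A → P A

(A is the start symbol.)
A FIRST/FIRST conflict occurs when two productions N → α and N → β for the same non-terminal have FIRST(α) ∩ FIRST(β) ≠ ∅ (with ε ∈ FIRST of a nullable right-hand side, so two nullable alternatives also conflict).

FIRST sets of the non-terminals at (or reachable through a nullable prefix from) the front of some alternative:
  FIRST(A) = { 'd', 'g' }
  FIRST(P) = { 'd', 'g' }

Productions for A:
  A → d a: FIRST = { 'd' }
  A → A P g: FIRST = { 'd', 'g' }
  A → P A: FIRST = { 'd', 'g' }
Productions for P:
  P → A *: FIRST = { 'd', 'g' }
  P → g a A: FIRST = { 'g' }
  P → P a d: FIRST = { 'd', 'g' }

Conflict for A: A → d a and A → A P g
  Overlap: { 'd' }
Conflict for A: A → d a and A → P A
  Overlap: { 'd' }
Conflict for A: A → A P g and A → P A
  Overlap: { 'd', 'g' }
Conflict for P: P → A * and P → g a A
  Overlap: { 'g' }
Conflict for P: P → A * and P → P a d
  Overlap: { 'd', 'g' }
Conflict for P: P → g a A and P → P a d
  Overlap: { 'g' }

Answer: Yes. A → d a / A → A P g on { 'd' }; A → d a / A → P A on { 'd' }; A → A P g / A → P A on { 'd', 'g' }; P → A '*' / P → g a A on { 'g' }; P → A '*' / P → P a d on { 'd', 'g' }; P → g a A / P → P a d on { 'g' }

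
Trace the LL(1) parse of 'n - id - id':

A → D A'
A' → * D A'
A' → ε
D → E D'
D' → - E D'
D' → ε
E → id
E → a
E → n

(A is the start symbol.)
LL(1) parsing maintains a stack (initially the start symbol over $) and the input. At each step: if the stack top is a terminal, match it against the current input token; if it is a non-terminal N, replace it with the RHS of M[N, lookahead] (the unique production whose predict set contains the lookahead).

Stack is shown with the top on the left.

Stack        Input          Action
----------------------------------
A $          n - id - id $  output A → D A'
D A' $       n - id - id $  output D → E D'
E D' A' $    n - id - id $  output E → n
n D' A' $    n - id - id $  match 'n'
D' A' $      - id - id $    output D' → - E D'
- E D' A' $  - id - id $    match '-'
E D' A' $    id - id $      output E → id
id D' A' $   id - id $      match 'id'
D' A' $      - id $         output D' → - E D'
- E D' A' $  - id $         match '-'
E D' A' $    id $           output E → id
id D' A' $   id $           match 'id'
D' A' $      $              output D' → ε
A' $         $              output A' → ε
$            $              accept

The string is accepted.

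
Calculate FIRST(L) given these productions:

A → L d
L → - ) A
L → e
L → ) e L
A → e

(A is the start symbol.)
To compute FIRST(L), examine every production with L on the left-hand side, reading each right-hand side left to right until a non-nullable symbol is reached.

From L → - ) A:
  - '-' is a terminal: add '-' and stop
From L → e:
  - e is a terminal: add 'e' and stop
From L → ) e L:
  - ')' is a terminal: add ')' and stop

Collecting: FIRST(L) = { ')', '-', 'e' }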